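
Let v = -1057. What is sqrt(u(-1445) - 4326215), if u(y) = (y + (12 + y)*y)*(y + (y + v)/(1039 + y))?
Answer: I*sqrt(122869833914415)/203 ≈ 54604.0*I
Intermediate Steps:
u(y) = (y + y*(12 + y))*(y + (-1057 + y)/(1039 + y)) (u(y) = (y + (12 + y)*y)*(y + (y - 1057)/(1039 + y)) = (y + y*(12 + y))*(y + (-1057 + y)/(1039 + y)))
sqrt(u(-1445) - 4326215) = sqrt(-1445*(-13741 + (-1445)**3 + 1053*(-1445)**2 + 12463*(-1445))/(1039 - 1445) - 4326215) = sqrt(-1445*(-13741 - 3017196125 + 1053*2088025 - 18009035)/(-406) - 4326215) = sqrt(-1445*(-1/406)*(-13741 - 3017196125 + 2198690325 - 18009035) - 4326215) = sqrt(-1445*(-1/406)*(-836528576) - 4326215) = sqrt(-604391896160/203 - 4326215) = sqrt(-605270117805/203) = I*sqrt(122869833914415)/203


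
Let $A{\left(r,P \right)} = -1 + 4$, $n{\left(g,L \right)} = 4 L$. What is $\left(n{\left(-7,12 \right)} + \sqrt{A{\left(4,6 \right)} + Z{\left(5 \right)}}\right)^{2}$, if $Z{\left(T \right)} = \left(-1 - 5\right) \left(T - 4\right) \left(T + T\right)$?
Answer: $\left(48 + i \sqrt{57}\right)^{2} \approx 2247.0 + 724.78 i$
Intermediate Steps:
$Z{\left(T \right)} = - 12 T \left(-4 + T\right)$ ($Z{\left(T \right)} = - 6 \left(-4 + T\right) 2 T = - 6 \cdot 2 T \left(-4 + T\right) = - 12 T \left(-4 + T\right)$)
$A{\left(r,P \right)} = 3$
$\left(n{\left(-7,12 \right)} + \sqrt{A{\left(4,6 \right)} + Z{\left(5 \right)}}\right)^{2} = \left(4 \cdot 12 + \sqrt{3 + 12 \cdot 5 \left(4 - 5\right)}\right)^{2} = \left(48 + \sqrt{3 + 12 \cdot 5 \left(4 - 5\right)}\right)^{2} = \left(48 + \sqrt{3 + 12 \cdot 5 \left(-1\right)}\right)^{2} = \left(48 + \sqrt{3 - 60}\right)^{2} = \left(48 + \sqrt{-57}\right)^{2} = \left(48 + i \sqrt{57}\right)^{2}$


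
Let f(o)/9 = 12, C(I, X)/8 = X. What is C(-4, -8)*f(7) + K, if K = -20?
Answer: -6932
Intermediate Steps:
C(I, X) = 8*X
f(o) = 108 (f(o) = 9*12 = 108)
C(-4, -8)*f(7) + K = (8*(-8))*108 - 20 = -64*108 - 20 = -6912 - 20 = -6932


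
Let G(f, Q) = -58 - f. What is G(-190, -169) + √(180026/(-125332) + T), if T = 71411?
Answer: 132 + 3*√31158591560762/62666 ≈ 399.23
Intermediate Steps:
G(-190, -169) + √(180026/(-125332) + T) = (-58 - 1*(-190)) + √(180026/(-125332) + 71411) = (-58 + 190) + √(180026*(-1/125332) + 71411) = 132 + √(-90013/62666 + 71411) = 132 + √(4474951713/62666) = 132 + 3*√31158591560762/62666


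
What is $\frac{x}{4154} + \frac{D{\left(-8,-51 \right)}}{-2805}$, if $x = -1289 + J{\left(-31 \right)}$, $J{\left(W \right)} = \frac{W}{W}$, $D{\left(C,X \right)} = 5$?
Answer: $- \frac{363361}{1165197} \approx -0.31185$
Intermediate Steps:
$J{\left(W \right)} = 1$
$x = -1288$ ($x = -1289 + 1 = -1288$)
$\frac{x}{4154} + \frac{D{\left(-8,-51 \right)}}{-2805} = - \frac{1288}{4154} + \frac{5}{-2805} = \left(-1288\right) \frac{1}{4154} + 5 \left(- \frac{1}{2805}\right) = - \frac{644}{2077} - \frac{1}{561} = - \frac{363361}{1165197}$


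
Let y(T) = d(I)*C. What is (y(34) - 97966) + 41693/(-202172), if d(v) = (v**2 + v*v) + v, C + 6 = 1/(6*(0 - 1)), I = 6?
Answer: -19903268577/202172 ≈ -98447.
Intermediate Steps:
C = -37/6 (C = -6 + 1/(6*(0 - 1)) = -6 + 1/(6*(-1)) = -6 + 1/(-6) = -6 - 1/6 = -37/6 ≈ -6.1667)
d(v) = v + 2*v**2 (d(v) = (v**2 + v**2) + v = 2*v**2 + v = v + 2*v**2)
y(T) = -481 (y(T) = (6*(1 + 2*6))*(-37/6) = (6*(1 + 12))*(-37/6) = (6*13)*(-37/6) = 78*(-37/6) = -481)
(y(34) - 97966) + 41693/(-202172) = (-481 - 97966) + 41693/(-202172) = -98447 + 41693*(-1/202172) = -98447 - 41693/202172 = -19903268577/202172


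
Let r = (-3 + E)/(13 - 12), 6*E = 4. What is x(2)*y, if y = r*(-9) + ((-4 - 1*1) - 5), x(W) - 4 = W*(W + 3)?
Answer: 154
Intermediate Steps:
E = ⅔ (E = (⅙)*4 = ⅔ ≈ 0.66667)
r = -7/3 (r = (-3 + ⅔)/(13 - 12) = -7/3/1 = -7/3*1 = -7/3 ≈ -2.3333)
x(W) = 4 + W*(3 + W) (x(W) = 4 + W*(W + 3) = 4 + W*(3 + W))
y = 11 (y = -7/3*(-9) + ((-4 - 1*1) - 5) = 21 + ((-4 - 1) - 5) = 21 + (-5 - 5) = 21 - 10 = 11)
x(2)*y = (4 + 2² + 3*2)*11 = (4 + 4 + 6)*11 = 14*11 = 154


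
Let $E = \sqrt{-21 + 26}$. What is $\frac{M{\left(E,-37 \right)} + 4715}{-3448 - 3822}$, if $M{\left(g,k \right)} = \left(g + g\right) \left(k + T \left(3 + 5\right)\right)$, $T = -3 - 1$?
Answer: $- \frac{943}{1454} + \frac{69 \sqrt{5}}{3635} \approx -0.60611$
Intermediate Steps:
$T = -4$ ($T = -3 - 1 = -4$)
$E = \sqrt{5} \approx 2.2361$
$M{\left(g,k \right)} = 2 g \left(-32 + k\right)$ ($M{\left(g,k \right)} = \left(g + g\right) \left(k - 4 \left(3 + 5\right)\right) = 2 g \left(k - 32\right) = 2 g \left(-32 + k\right)$)
$\frac{M{\left(E,-37 \right)} + 4715}{-3448 - 3822} = \frac{2 \sqrt{5} \left(-32 - 37\right) + 4715}{-3448 - 3822} = \frac{2 \sqrt{5} \left(-69\right) + 4715}{-7270} = \left(- 138 \sqrt{5} + 4715\right) \left(- \frac{1}{7270}\right) = \left(4715 - 138 \sqrt{5}\right) \left(- \frac{1}{7270}\right) = - \frac{943}{1454} + \frac{69 \sqrt{5}}{3635}$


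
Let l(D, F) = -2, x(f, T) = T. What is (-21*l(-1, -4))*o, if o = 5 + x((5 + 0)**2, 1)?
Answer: 252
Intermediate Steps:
o = 6 (o = 5 + 1 = 6)
(-21*l(-1, -4))*o = -21*(-2)*6 = 42*6 = 252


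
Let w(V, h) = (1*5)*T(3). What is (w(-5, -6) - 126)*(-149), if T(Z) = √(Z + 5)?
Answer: 18774 - 1490*√2 ≈ 16667.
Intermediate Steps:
T(Z) = √(5 + Z)
w(V, h) = 10*√2 (w(V, h) = (1*5)*√(5 + 3) = 5*√8 = 5*(2*√2) = 10*√2)
(w(-5, -6) - 126)*(-149) = (10*√2 - 126)*(-149) = (-126 + 10*√2)*(-149) = 18774 - 1490*√2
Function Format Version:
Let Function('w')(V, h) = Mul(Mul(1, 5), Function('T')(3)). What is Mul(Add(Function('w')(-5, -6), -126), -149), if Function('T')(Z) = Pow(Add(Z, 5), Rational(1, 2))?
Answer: Add(18774, Mul(-1490, Pow(2, Rational(1, 2)))) ≈ 16667.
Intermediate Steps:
Function('T')(Z) = Pow(Add(5, Z), Rational(1, 2))
Function('w')(V, h) = Mul(10, Pow(2, Rational(1, 2))) (Function('w')(V, h) = Mul(Mul(1, 5), Pow(Add(5, 3), Rational(1, 2))) = Mul(5, Pow(8, Rational(1, 2))) = Mul(5, Mul(2, Pow(2, Rational(1, 2)))) = Mul(10, Pow(2, Rational(1, 2))))
Mul(Add(Function('w')(-5, -6), -126), -149) = Mul(Add(Mul(10, Pow(2, Rational(1, 2))), -126), -149) = Mul(Add(-126, Mul(10, Pow(2, Rational(1, 2)))), -149) = Add(18774, Mul(-1490, Pow(2, Rational(1, 2))))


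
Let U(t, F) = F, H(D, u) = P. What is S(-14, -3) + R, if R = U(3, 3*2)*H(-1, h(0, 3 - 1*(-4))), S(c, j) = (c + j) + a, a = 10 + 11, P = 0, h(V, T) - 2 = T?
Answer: 4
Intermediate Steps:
h(V, T) = 2 + T
H(D, u) = 0
a = 21
S(c, j) = 21 + c + j (S(c, j) = (c + j) + 21 = 21 + c + j)
R = 0 (R = (3*2)*0 = 6*0 = 0)
S(-14, -3) + R = (21 - 14 - 3) + 0 = 4 + 0 = 4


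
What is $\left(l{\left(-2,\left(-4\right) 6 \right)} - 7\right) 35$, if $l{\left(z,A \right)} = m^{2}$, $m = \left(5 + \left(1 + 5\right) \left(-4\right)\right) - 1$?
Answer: $13755$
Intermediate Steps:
$m = -20$ ($m = \left(5 + 6 \left(-4\right)\right) - 1 = \left(5 - 24\right) - 1 = -19 - 1 = -20$)
$l{\left(z,A \right)} = 400$ ($l{\left(z,A \right)} = \left(-20\right)^{2} = 400$)
$\left(l{\left(-2,\left(-4\right) 6 \right)} - 7\right) 35 = \left(400 - 7\right) 35 = 393 \cdot 35 = 13755$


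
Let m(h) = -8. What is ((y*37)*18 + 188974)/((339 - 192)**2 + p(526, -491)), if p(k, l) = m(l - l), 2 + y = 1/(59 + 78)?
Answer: 25707620/2959337 ≈ 8.6870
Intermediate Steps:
y = -273/137 (y = -2 + 1/(59 + 78) = -2 + 1/137 = -273/137 ≈ -1.9927)
p(k, l) = -8
((y*37)*18 + 188974)/((339 - 192)**2 + p(526, -491)) = (-273/137*37*18 + 188974)/((339 - 192)**2 - 8) = (-10101/137*18 + 188974)/(147**2 - 8) = (-181818/137 + 188974)/(21609 - 8) = (25707620/137)/21601 = (25707620/137)*(1/21601) = 25707620/2959337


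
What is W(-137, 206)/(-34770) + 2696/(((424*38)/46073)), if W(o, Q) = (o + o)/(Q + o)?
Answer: 980271968657/127153890 ≈ 7709.3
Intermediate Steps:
W(o, Q) = 2*o/(Q + o) (W(o, Q) = (2*o)/(Q + o) = 2*o/(Q + o))
W(-137, 206)/(-34770) + 2696/(((424*38)/46073)) = (2*(-137)/(206 - 137))/(-34770) + 2696/(((424*38)/46073)) = (2*(-137)/69)*(-1/34770) + 2696/((16112*(1/46073))) = (2*(-137)*(1/69))*(-1/34770) + 2696/(16112/46073) = -274/69*(-1/34770) + 2696*(46073/16112) = 137/1199565 + 15526601/2014 = 980271968657/127153890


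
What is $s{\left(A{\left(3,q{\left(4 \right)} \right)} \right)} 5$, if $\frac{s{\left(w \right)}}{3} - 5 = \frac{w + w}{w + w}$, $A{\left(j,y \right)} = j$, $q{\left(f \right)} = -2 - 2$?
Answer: $90$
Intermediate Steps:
$q{\left(f \right)} = -4$
$s{\left(w \right)} = 18$ ($s{\left(w \right)} = 15 + 3 \frac{w + w}{w + w} = 15 + 3 \frac{2 w}{2 w} = 15 + 3 \cdot 2 w \frac{1}{2 w} = 15 + 3 \cdot 1 = 15 + 3 = 18$)
$s{\left(A{\left(3,q{\left(4 \right)} \right)} \right)} 5 = 18 \cdot 5 = 90$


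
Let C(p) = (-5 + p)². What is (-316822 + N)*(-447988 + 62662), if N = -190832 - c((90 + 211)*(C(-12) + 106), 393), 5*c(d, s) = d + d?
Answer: 213937619112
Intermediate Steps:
c(d, s) = 2*d/5 (c(d, s) = (d + d)/5 = (2*d)/5 = 2*d/5)
N = -238390 (N = -190832 - 2*(90 + 211)*((-5 - 12)² + 106)/5 = -190832 - 2*301*((-17)² + 106)/5 = -190832 - 2*301*(289 + 106)/5 = -190832 - 2*301*395/5 = -190832 - 2*118895/5 = -190832 - 1*47558 = -190832 - 47558 = -238390)
(-316822 + N)*(-447988 + 62662) = (-316822 - 238390)*(-447988 + 62662) = -555212*(-385326) = 213937619112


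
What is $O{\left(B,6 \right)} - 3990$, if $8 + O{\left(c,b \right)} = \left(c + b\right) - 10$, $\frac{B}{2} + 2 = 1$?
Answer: $-4004$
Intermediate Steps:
$B = -2$ ($B = -4 + 2 \cdot 1 = -4 + 2 = -2$)
$O{\left(c,b \right)} = -18 + b + c$ ($O{\left(c,b \right)} = -8 - \left(10 - b - c\right) = -8 + \left(-10 + b + c\right) = -18 + b + c$)
$O{\left(B,6 \right)} - 3990 = \left(-18 + 6 - 2\right) - 3990 = -14 - 3990 = -4004$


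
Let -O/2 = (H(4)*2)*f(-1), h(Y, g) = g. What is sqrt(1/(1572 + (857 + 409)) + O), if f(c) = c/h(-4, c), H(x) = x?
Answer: I*sqrt(128865066)/2838 ≈ 4.0*I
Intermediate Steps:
f(c) = 1 (f(c) = c/c = 1)
O = -16 (O = -2*4*2 = -16 ≈ -16.000)
sqrt(1/(1572 + (857 + 409)) + O) = sqrt(1/(1572 + (857 + 409)) - 16) = sqrt(1/(1572 + 1266) - 16) = sqrt(1/2838 - 16) = sqrt(-45407/2838) = I*sqrt(128865066)/2838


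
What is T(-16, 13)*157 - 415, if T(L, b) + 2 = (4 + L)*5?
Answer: -10149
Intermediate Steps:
T(L, b) = 18 + 5*L (T(L, b) = -2 + (4 + L)*5 = -2 + (20 + 5*L) = 18 + 5*L)
T(-16, 13)*157 - 415 = (18 + 5*(-16))*157 - 415 = (18 - 80)*157 - 415 = -62*157 - 415 = -9734 - 415 = -10149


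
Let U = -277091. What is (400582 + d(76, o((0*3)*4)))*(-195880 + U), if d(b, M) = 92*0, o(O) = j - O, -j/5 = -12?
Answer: -189463669122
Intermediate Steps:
j = 60 (j = -5*(-12) = 60)
o(O) = 60 - O
d(b, M) = 0
(400582 + d(76, o((0*3)*4)))*(-195880 + U) = (400582 + 0)*(-195880 - 277091) = 400582*(-472971) = -189463669122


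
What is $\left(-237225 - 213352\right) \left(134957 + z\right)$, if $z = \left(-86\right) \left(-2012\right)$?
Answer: $-138772759653$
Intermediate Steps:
$z = 173032$
$\left(-237225 - 213352\right) \left(134957 + z\right) = \left(-237225 - 213352\right) \left(134957 + 173032\right) = \left(-450577\right) 307989 = -138772759653$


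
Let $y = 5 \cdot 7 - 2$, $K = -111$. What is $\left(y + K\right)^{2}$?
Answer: $6084$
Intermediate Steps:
$y = 33$ ($y = 35 - 2 = 33$)
$\left(y + K\right)^{2} = \left(33 - 111\right)^{2} = \left(-78\right)^{2} = 6084$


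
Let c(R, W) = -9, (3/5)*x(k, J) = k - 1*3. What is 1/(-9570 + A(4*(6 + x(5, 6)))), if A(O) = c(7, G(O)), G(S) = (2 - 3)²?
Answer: -1/9579 ≈ -0.00010439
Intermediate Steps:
G(S) = 1 (G(S) = (-1)² = 1)
x(k, J) = -5 + 5*k/3 (x(k, J) = 5*(k - 1*3)/3 = 5*(k - 3)/3 = 5*(-3 + k)/3 = -5 + 5*k/3)
A(O) = -9
1/(-9570 + A(4*(6 + x(5, 6)))) = 1/(-9570 - 9) = 1/(-9579) = -1/9579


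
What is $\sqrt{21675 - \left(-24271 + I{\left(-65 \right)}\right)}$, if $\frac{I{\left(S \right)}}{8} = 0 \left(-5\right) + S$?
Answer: $\sqrt{46466} \approx 215.56$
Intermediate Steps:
$I{\left(S \right)} = 8 S$ ($I{\left(S \right)} = 8 \left(0 \left(-5\right) + S\right) = 8 \left(0 + S\right) = 8 S$)
$\sqrt{21675 - \left(-24271 + I{\left(-65 \right)}\right)} = \sqrt{21675 + \left(24271 - 8 \left(-65\right)\right)} = \sqrt{21675 + \left(24271 - -520\right)} = \sqrt{21675 + \left(24271 + 520\right)} = \sqrt{21675 + 24791} = \sqrt{46466}$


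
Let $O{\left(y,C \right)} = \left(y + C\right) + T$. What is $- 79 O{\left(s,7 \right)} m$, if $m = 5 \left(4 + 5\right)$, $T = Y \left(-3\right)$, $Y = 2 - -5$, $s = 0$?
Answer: $49770$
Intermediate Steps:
$Y = 7$ ($Y = 2 + 5 = 7$)
$T = -21$ ($T = 7 \left(-3\right) = -21$)
$O{\left(y,C \right)} = -21 + C + y$ ($O{\left(y,C \right)} = \left(y + C\right) - 21 = \left(C + y\right) - 21 = -21 + C + y$)
$m = 45$ ($m = 5 \cdot 9 = 45$)
$- 79 O{\left(s,7 \right)} m = - 79 \left(-21 + 7 + 0\right) 45 = \left(-79\right) \left(-14\right) 45 = 1106 \cdot 45 = 49770$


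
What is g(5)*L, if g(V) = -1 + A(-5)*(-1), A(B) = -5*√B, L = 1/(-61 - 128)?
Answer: 1/189 - 5*I*√5/189 ≈ 0.005291 - 0.059155*I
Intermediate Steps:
L = -1/189 (L = 1/(-189) = -1/189 ≈ -0.0052910)
g(V) = -1 + 5*I*√5 (g(V) = -1 - 5*I*√5*(-1) = -1 + 5*I*√5)
g(5)*L = (-1 + 5*I*√5)*(-1/189) = 1/189 - 5*I*√5/189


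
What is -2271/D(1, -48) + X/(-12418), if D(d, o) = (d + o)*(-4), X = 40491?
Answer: -17906793/1167292 ≈ -15.340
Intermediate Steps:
D(d, o) = -4*d - 4*o
-2271/D(1, -48) + X/(-12418) = -2271/(-4*1 - 4*(-48)) + 40491/(-12418) = -2271/(-4 + 192) + 40491*(-1/12418) = -2271/188 - 40491/12418 = -17906793/1167292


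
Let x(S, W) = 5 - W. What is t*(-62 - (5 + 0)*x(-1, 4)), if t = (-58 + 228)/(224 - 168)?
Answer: -5695/28 ≈ -203.39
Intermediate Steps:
t = 85/28 (t = 170/56 = 170*(1/56) = 85/28 ≈ 3.0357)
t*(-62 - (5 + 0)*x(-1, 4)) = 85*(-62 - (5 + 0)*(5 - 1*4))/28 = 85*(-62 - 5*(5 - 4))/28 = 85*(-62 - 5)/28 = (85/28)*(-67) = -5695/28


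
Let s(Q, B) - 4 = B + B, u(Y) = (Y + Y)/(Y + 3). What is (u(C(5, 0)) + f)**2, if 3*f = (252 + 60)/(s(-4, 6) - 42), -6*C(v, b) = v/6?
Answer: 178084/10609 ≈ 16.786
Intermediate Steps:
C(v, b) = -v/36 (C(v, b) = -v/(6*6) = -v/36)
u(Y) = 2*Y/(3 + Y) (u(Y) = (2*Y)/(3 + Y) = 2*Y/(3 + Y))
s(Q, B) = 4 + 2*B (s(Q, B) = 4 + (B + B) = 4 + 2*B)
f = -4 (f = ((252 + 60)/((4 + 2*6) - 42))/3 = (312/((4 + 12) - 42))/3 = (312/(16 - 42))/3 = (312/(-26))/3 = (312*(-1/26))/3 = (1/3)*(-12) = -4)
(u(C(5, 0)) + f)**2 = (2*(-1/36*5)/(3 - 1/36*5) - 4)**2 = (2*(-5/36)/(3 - 5/36) - 4)**2 = (2*(-5/36)/(103/36) - 4)**2 = (2*(-5/36)*(36/103) - 4)**2 = (-10/103 - 4)**2 = (-422/103)**2 = 178084/10609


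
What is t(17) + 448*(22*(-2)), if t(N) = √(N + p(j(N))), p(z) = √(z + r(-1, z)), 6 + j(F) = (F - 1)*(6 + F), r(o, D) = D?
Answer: -19712 + √(17 + 2*√181) ≈ -19705.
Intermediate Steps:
j(F) = -6 + (-1 + F)*(6 + F) (j(F) = -6 + (F - 1)*(6 + F) = -6 + (-1 + F)*(6 + F))
p(z) = √2*√z (p(z) = √(z + z) = √(2*z) = √2*√z)
t(N) = √(N + √2*√(-12 + N² + 5*N))
t(17) + 448*(22*(-2)) = √(17 + √2*√(-12 + 17² + 5*17)) + 448*(22*(-2)) = √(17 + √2*√(-12 + 289 + 85)) + 448*(-44) = √(17 + √2*√362) - 19712 = √(17 + 2*√181) - 19712 = -19712 + √(17 + 2*√181)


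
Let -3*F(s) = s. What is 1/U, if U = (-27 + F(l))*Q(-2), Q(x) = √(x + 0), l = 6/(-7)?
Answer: 7*I*√2/374 ≈ 0.026469*I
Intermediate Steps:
l = -6/7 (l = 6*(-⅐) = -6/7 ≈ -0.85714)
F(s) = -s/3
Q(x) = √x
U = -187*I*√2/7 (U = (-27 - ⅓*(-6/7))*√(-2) = (-27 + 2/7)*(I*√2) = -187*I*√2/7 ≈ -37.78*I)
1/U = 1/(-187*I*√2/7) = 7*I*√2/374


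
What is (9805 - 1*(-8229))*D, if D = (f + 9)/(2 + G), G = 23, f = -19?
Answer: -36068/5 ≈ -7213.6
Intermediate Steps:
D = -2/5 (D = (-19 + 9)/(2 + 23) = -10/25 = -10*1/25 = -2/5 ≈ -0.40000)
(9805 - 1*(-8229))*D = (9805 - 1*(-8229))*(-2/5) = (9805 + 8229)*(-2/5) = 18034*(-2/5) = -36068/5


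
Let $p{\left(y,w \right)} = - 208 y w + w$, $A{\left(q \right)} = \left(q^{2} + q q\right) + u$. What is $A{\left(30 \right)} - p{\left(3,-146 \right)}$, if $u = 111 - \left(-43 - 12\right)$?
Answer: $-88992$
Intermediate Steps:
$u = 166$ ($u = 111 - \left(-43 - 12\right) = 111 - -55 = 111 + 55 = 166$)
$A{\left(q \right)} = 166 + 2 q^{2}$ ($A{\left(q \right)} = \left(q^{2} + q q\right) + 166 = \left(q^{2} + q^{2}\right) + 166 = 2 q^{2} + 166 = 166 + 2 q^{2}$)
$p{\left(y,w \right)} = w - 208 w y$ ($p{\left(y,w \right)} = - 208 w y + w = w - 208 w y$)
$A{\left(30 \right)} - p{\left(3,-146 \right)} = \left(166 + 2 \cdot 30^{2}\right) - - 146 \left(1 - 624\right) = \left(166 + 2 \cdot 900\right) - - 146 \left(1 - 624\right) = \left(166 + 1800\right) - \left(-146\right) \left(-623\right) = 1966 - 90958 = -88992$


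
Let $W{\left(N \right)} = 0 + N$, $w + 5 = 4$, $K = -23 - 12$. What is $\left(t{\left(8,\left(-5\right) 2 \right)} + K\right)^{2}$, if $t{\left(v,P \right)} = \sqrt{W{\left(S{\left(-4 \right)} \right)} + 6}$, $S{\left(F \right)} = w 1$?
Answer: $\left(35 - \sqrt{5}\right)^{2} \approx 1073.5$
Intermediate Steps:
$K = -35$ ($K = -23 - 12 = -35$)
$w = -1$ ($w = -5 + 4 = -1$)
$S{\left(F \right)} = -1$ ($S{\left(F \right)} = \left(-1\right) 1 = -1$)
$W{\left(N \right)} = N$
$t{\left(v,P \right)} = \sqrt{5}$ ($t{\left(v,P \right)} = \sqrt{-1 + 6} = \sqrt{5}$)
$\left(t{\left(8,\left(-5\right) 2 \right)} + K\right)^{2} = \left(\sqrt{5} - 35\right)^{2} = \left(-35 + \sqrt{5}\right)^{2}$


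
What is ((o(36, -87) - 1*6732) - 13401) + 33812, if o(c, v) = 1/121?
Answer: 1655160/121 ≈ 13679.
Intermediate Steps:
o(c, v) = 1/121
((o(36, -87) - 1*6732) - 13401) + 33812 = ((1/121 - 1*6732) - 13401) + 33812 = ((1/121 - 6732) - 13401) + 33812 = (-814571/121 - 13401) + 33812 = -2436092/121 + 33812 = 1655160/121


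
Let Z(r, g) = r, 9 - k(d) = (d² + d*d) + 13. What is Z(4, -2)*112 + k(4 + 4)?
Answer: 316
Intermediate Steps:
k(d) = -4 - 2*d² (k(d) = 9 - ((d² + d*d) + 13) = 9 - ((d² + d²) + 13) = 9 - (2*d² + 13) = 9 - (13 + 2*d²) = 9 + (-13 - 2*d²) = -4 - 2*d²)
Z(4, -2)*112 + k(4 + 4) = 4*112 + (-4 - 2*(4 + 4)²) = 448 + (-4 - 2*8²) = 448 + (-4 - 2*64) = 448 + (-4 - 128) = 448 - 132 = 316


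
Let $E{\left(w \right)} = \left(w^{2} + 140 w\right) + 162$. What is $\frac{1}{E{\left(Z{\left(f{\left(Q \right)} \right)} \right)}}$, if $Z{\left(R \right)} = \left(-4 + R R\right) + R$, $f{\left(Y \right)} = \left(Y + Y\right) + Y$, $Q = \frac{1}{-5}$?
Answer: $- \frac{625}{258514} \approx -0.0024177$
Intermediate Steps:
$Q = - \frac{1}{5} \approx -0.2$
$f{\left(Y \right)} = 3 Y$ ($f{\left(Y \right)} = 2 Y + Y = 3 Y$)
$Z{\left(R \right)} = -4 + R + R^{2}$ ($Z{\left(R \right)} = \left(-4 + R^{2}\right) + R = -4 + R + R^{2}$)
$E{\left(w \right)} = 162 + w^{2} + 140 w$
$\frac{1}{E{\left(Z{\left(f{\left(Q \right)} \right)} \right)}} = \frac{1}{162 + \left(-4 + 3 \left(- \frac{1}{5}\right) + \left(3 \left(- \frac{1}{5}\right)\right)^{2}\right)^{2} + 140 \left(-4 + 3 \left(- \frac{1}{5}\right) + \left(3 \left(- \frac{1}{5}\right)\right)^{2}\right)} = \frac{1}{162 + \left(-4 - \frac{3}{5} + \left(- \frac{3}{5}\right)^{2}\right)^{2} + 140 \left(-4 - \frac{3}{5} + \left(- \frac{3}{5}\right)^{2}\right)} = \frac{1}{162 + \left(-4 - \frac{3}{5} + \frac{9}{25}\right)^{2} + 140 \left(-4 - \frac{3}{5} + \frac{9}{25}\right)} = \frac{1}{162 + \left(- \frac{106}{25}\right)^{2} + 140 \left(- \frac{106}{25}\right)} = \frac{1}{162 + \frac{11236}{625} - \frac{2968}{5}} = \frac{1}{- \frac{258514}{625}} = - \frac{625}{258514}$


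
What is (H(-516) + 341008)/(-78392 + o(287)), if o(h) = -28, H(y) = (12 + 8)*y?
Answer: -82672/19605 ≈ -4.2169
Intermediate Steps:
H(y) = 20*y
(H(-516) + 341008)/(-78392 + o(287)) = (20*(-516) + 341008)/(-78392 - 28) = (-10320 + 341008)/(-78420) = 330688*(-1/78420) = -82672/19605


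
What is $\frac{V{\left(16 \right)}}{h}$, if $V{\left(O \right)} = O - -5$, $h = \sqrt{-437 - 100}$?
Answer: $- \frac{7 i \sqrt{537}}{179} \approx - 0.90622 i$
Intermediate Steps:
$h = i \sqrt{537}$ ($h = \sqrt{-537} = i \sqrt{537} \approx 23.173 i$)
$V{\left(O \right)} = 5 + O$ ($V{\left(O \right)} = O + 5 = 5 + O$)
$\frac{V{\left(16 \right)}}{h} = \frac{5 + 16}{i \sqrt{537}} = 21 \left(- \frac{i \sqrt{537}}{537}\right) = - \frac{7 i \sqrt{537}}{179}$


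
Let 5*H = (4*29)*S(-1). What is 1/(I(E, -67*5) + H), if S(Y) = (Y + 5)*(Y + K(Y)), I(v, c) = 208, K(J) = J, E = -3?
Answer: 5/112 ≈ 0.044643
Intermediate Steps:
S(Y) = 2*Y*(5 + Y) (S(Y) = (Y + 5)*(Y + Y) = (5 + Y)*(2*Y) = 2*Y*(5 + Y))
H = -928/5 (H = ((4*29)*(2*(-1)*(5 - 1)))/5 = (116*(2*(-1)*4))/5 = (116*(-8))/5 = (⅕)*(-928) = -928/5 ≈ -185.60)
1/(I(E, -67*5) + H) = 1/(208 - 928/5) = 1/(112/5) = 5/112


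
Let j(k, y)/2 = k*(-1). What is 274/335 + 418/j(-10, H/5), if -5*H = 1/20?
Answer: 14551/670 ≈ 21.718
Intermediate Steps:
H = -1/100 (H = -⅕/20 = -⅕*1/20 = -1/100 ≈ -0.010000)
j(k, y) = -2*k (j(k, y) = 2*(k*(-1)) = 2*(-k) = -2*k)
274/335 + 418/j(-10, H/5) = 274/335 + 418/((-2*(-10))) = 274*(1/335) + 418/20 = 274/335 + 418*(1/20) = 274/335 + 209/10 = 14551/670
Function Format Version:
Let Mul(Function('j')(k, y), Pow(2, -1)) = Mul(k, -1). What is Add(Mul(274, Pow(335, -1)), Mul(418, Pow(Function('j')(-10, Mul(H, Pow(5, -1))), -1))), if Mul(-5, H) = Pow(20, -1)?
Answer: Rational(14551, 670) ≈ 21.718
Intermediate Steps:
H = Rational(-1, 100) (H = Mul(Rational(-1, 5), Pow(20, -1)) = Mul(Rational(-1, 5), Rational(1, 20)) = Rational(-1, 100) ≈ -0.010000)
Function('j')(k, y) = Mul(-2, k) (Function('j')(k, y) = Mul(2, Mul(k, -1)) = Mul(2, Mul(-1, k)) = Mul(-2, k))
Add(Mul(274, Pow(335, -1)), Mul(418, Pow(Function('j')(-10, Mul(H, Pow(5, -1))), -1))) = Add(Mul(274, Pow(335, -1)), Mul(418, Pow(Mul(-2, -10), -1))) = Add(Mul(274, Rational(1, 335)), Mul(418, Pow(20, -1))) = Add(Rational(274, 335), Mul(418, Rational(1, 20))) = Add(Rational(274, 335), Rational(209, 10)) = Rational(14551, 670)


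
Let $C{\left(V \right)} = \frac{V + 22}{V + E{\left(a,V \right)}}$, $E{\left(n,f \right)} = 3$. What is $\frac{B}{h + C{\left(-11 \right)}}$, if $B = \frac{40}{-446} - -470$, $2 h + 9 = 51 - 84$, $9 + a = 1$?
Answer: $- \frac{838320}{39917} \approx -21.002$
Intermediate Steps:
$a = -8$ ($a = -9 + 1 = -8$)
$h = -21$ ($h = - \frac{9}{2} + \frac{51 - 84}{2} = - \frac{9}{2} + \frac{1}{2} \left(-33\right) = - \frac{9}{2} - \frac{33}{2} = -21$)
$B = \frac{104790}{223}$ ($B = 40 \left(- \frac{1}{446}\right) + 470 = - \frac{20}{223} + 470 = \frac{104790}{223} \approx 469.91$)
$C{\left(V \right)} = \frac{22 + V}{3 + V}$ ($C{\left(V \right)} = \frac{V + 22}{V + 3} = \frac{22 + V}{3 + V}$)
$\frac{B}{h + C{\left(-11 \right)}} = \frac{104790}{223 \left(-21 + \frac{22 - 11}{3 - 11}\right)} = \frac{104790}{223 \left(-21 + \frac{1}{-8} \cdot 11\right)} = \frac{104790}{223 \left(-21 - \frac{11}{8}\right)} = \frac{104790}{223 \left(- \frac{179}{8}\right)} = \frac{104790}{223} \left(- \frac{8}{179}\right) = - \frac{838320}{39917}$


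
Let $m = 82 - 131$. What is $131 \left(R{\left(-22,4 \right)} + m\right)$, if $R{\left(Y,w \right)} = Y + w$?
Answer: $-8777$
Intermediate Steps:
$m = -49$ ($m = 82 - 131 = -49$)
$131 \left(R{\left(-22,4 \right)} + m\right) = 131 \left(\left(-22 + 4\right) - 49\right) = 131 \left(-18 - 49\right) = 131 \left(-67\right) = -8777$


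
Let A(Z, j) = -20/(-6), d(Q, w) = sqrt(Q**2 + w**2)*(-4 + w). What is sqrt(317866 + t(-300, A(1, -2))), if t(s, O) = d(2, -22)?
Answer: sqrt(317866 - 52*sqrt(122)) ≈ 563.29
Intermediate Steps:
A(Z, j) = 10/3 (A(Z, j) = -20*(-1/6) = 10/3)
t(s, O) = -52*sqrt(122) (t(s, O) = sqrt(2**2 + (-22)**2)*(-4 - 22) = sqrt(4 + 484)*(-26) = sqrt(488)*(-26) = (2*sqrt(122))*(-26) = -52*sqrt(122))
sqrt(317866 + t(-300, A(1, -2))) = sqrt(317866 - 52*sqrt(122))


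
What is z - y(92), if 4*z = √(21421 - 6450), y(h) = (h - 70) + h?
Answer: -114 + √14971/4 ≈ -83.411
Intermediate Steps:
y(h) = -70 + 2*h (y(h) = (-70 + h) + h = -70 + 2*h)
z = √14971/4 (z = √(21421 - 6450)/4 = √14971/4 ≈ 30.589)
z - y(92) = √14971/4 - (-70 + 2*92) = √14971/4 - (-70 + 184) = √14971/4 - 1*114 = √14971/4 - 114 = -114 + √14971/4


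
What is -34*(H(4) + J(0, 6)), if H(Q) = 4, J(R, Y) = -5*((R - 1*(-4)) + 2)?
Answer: 884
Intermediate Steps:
J(R, Y) = -30 - 5*R (J(R, Y) = -5*((R + 4) + 2) = -5*((4 + R) + 2) = -5*(6 + R) = -30 - 5*R)
-34*(H(4) + J(0, 6)) = -34*(4 + (-30 - 5*0)) = -34*(4 + (-30 + 0)) = -34*(4 - 30) = -34*(-26) = 884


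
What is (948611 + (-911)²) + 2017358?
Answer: 3795890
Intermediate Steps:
(948611 + (-911)²) + 2017358 = (948611 + 829921) + 2017358 = 1778532 + 2017358 = 3795890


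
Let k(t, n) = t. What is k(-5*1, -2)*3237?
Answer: -16185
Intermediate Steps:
k(-5*1, -2)*3237 = -5*1*3237 = -5*3237 = -16185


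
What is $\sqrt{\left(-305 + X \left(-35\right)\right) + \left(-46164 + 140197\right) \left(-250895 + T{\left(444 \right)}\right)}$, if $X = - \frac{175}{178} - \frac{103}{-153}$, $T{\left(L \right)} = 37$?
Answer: $\frac{i \sqrt{1943965752887975686}}{9078} \approx 1.5359 \cdot 10^{5} i$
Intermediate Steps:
$X = - \frac{8441}{27234}$ ($X = \left(-175\right) \frac{1}{178} - - \frac{103}{153} = - \frac{175}{178} + \frac{103}{153} = - \frac{8441}{27234} \approx -0.30994$)
$\sqrt{\left(-305 + X \left(-35\right)\right) + \left(-46164 + 140197\right) \left(-250895 + T{\left(444 \right)}\right)} = \sqrt{\left(-305 - - \frac{295435}{27234}\right) + \left(-46164 + 140197\right) \left(-250895 + 37\right)} = \sqrt{\left(-305 + \frac{295435}{27234}\right) + 94033 \left(-250858\right)} = \sqrt{- \frac{8010935}{27234} - 23588930314} = \sqrt{- \frac{642420936182411}{27234}} = \frac{i \sqrt{1943965752887975686}}{9078}$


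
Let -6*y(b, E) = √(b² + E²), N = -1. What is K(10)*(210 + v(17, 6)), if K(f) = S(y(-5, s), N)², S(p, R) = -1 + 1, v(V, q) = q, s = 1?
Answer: 0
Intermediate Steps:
y(b, E) = -√(E² + b²)/6 (y(b, E) = -√(b² + E²)/6 = -√(E² + b²)/6)
S(p, R) = 0
K(f) = 0 (K(f) = 0² = 0)
K(10)*(210 + v(17, 6)) = 0*(210 + 6) = 0*216 = 0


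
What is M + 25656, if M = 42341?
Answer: 67997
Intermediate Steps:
M + 25656 = 42341 + 25656 = 67997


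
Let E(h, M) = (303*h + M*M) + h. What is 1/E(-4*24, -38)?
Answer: -1/27740 ≈ -3.6049e-5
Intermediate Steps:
E(h, M) = M**2 + 304*h (E(h, M) = (303*h + M**2) + h = (M**2 + 303*h) + h = M**2 + 304*h)
1/E(-4*24, -38) = 1/((-38)**2 + 304*(-4*24)) = 1/(1444 + 304*(-96)) = 1/(1444 - 29184) = 1/(-27740) = -1/27740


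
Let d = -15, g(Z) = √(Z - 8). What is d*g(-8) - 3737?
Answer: -3737 - 60*I ≈ -3737.0 - 60.0*I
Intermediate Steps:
g(Z) = √(-8 + Z)
d*g(-8) - 3737 = -15*√(-8 - 8) - 3737 = -60*I - 3737 = -3737 - 60*I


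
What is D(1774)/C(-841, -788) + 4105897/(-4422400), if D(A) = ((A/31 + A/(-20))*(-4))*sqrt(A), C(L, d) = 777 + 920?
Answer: -4105897/4422400 + 19514*sqrt(1774)/263035 ≈ 2.1963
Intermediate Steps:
C(L, d) = 1697
D(A) = 11*A**(3/2)/155 (D(A) = ((A*(1/31) + A*(-1/20))*(-4))*sqrt(A) = ((A/31 - A/20)*(-4))*sqrt(A) = (-11*A/620*(-4))*sqrt(A) = (11*A/155)*sqrt(A) = 11*A**(3/2)/155)
D(1774)/C(-841, -788) + 4105897/(-4422400) = (11*1774**(3/2)/155)/1697 + 4105897/(-4422400) = (11*(1774*sqrt(1774))/155)*(1/1697) + 4105897*(-1/4422400) = (19514*sqrt(1774)/155)*(1/1697) - 4105897/4422400 = 19514*sqrt(1774)/263035 - 4105897/4422400 = -4105897/4422400 + 19514*sqrt(1774)/263035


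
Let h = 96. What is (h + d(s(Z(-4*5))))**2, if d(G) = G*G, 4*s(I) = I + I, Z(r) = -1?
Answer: 148225/16 ≈ 9264.1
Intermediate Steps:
s(I) = I/2 (s(I) = (I + I)/4 = (2*I)/4 = I/2)
d(G) = G**2
(h + d(s(Z(-4*5))))**2 = (96 + ((1/2)*(-1))**2)**2 = (96 + (-1/2)**2)**2 = (96 + 1/4)**2 = (385/4)**2 = 148225/16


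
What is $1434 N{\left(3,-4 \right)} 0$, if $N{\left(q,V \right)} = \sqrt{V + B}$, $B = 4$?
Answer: $0$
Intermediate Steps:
$N{\left(q,V \right)} = \sqrt{4 + V}$ ($N{\left(q,V \right)} = \sqrt{V + 4} = \sqrt{4 + V}$)
$1434 N{\left(3,-4 \right)} 0 = 1434 \sqrt{4 - 4} \cdot 0 = 1434 \sqrt{0} \cdot 0 = 1434 \cdot 0 \cdot 0 = 1434 \cdot 0 = 0$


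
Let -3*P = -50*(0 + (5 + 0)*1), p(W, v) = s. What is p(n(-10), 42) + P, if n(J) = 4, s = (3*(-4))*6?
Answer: 34/3 ≈ 11.333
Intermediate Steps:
s = -72 (s = -12*6 = -72)
p(W, v) = -72
P = 250/3 (P = -(-50)*(0 + (5 + 0)*1)/3 = -(-50)*(0 + 5*1)/3 = -(-50)*(0 + 5)/3 = -(-50)*5/3 = -⅓*(-250) = 250/3 ≈ 83.333)
p(n(-10), 42) + P = -72 + 250/3 = 34/3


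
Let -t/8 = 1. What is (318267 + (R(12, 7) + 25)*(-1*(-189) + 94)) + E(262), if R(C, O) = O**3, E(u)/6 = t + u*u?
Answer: 834227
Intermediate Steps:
t = -8 (t = -8*1 = -8)
E(u) = -48 + 6*u**2 (E(u) = 6*(-8 + u*u) = 6*(-8 + u**2) = -48 + 6*u**2)
(318267 + (R(12, 7) + 25)*(-1*(-189) + 94)) + E(262) = (318267 + (7**3 + 25)*(-1*(-189) + 94)) + (-48 + 6*262**2) = (318267 + (343 + 25)*(189 + 94)) + (-48 + 6*68644) = (318267 + 368*283) + (-48 + 411864) = (318267 + 104144) + 411816 = 422411 + 411816 = 834227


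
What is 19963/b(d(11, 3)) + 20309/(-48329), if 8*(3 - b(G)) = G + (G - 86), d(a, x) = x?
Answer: 964527810/628277 ≈ 1535.2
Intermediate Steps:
b(G) = 55/4 - G/4 (b(G) = 3 - (G + (G - 86))/8 = 3 - (G + (-86 + G))/8 = 3 - (-86 + 2*G)/8 = 3 + (43/4 - G/4) = 55/4 - G/4)
19963/b(d(11, 3)) + 20309/(-48329) = 19963/(55/4 - 1/4*3) + 20309/(-48329) = 19963/(55/4 - 3/4) + 20309*(-1/48329) = 19963/13 - 20309/48329 = 964527810/628277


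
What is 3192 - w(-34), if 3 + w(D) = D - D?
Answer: 3195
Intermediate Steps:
w(D) = -3 (w(D) = -3 + (D - D) = -3 + 0 = -3)
3192 - w(-34) = 3192 - 1*(-3) = 3192 + 3 = 3195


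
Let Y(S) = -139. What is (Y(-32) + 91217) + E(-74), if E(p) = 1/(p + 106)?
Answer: 2914497/32 ≈ 91078.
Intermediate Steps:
E(p) = 1/(106 + p)
(Y(-32) + 91217) + E(-74) = (-139 + 91217) + 1/(106 - 74) = 91078 + 1/32 = 2914497/32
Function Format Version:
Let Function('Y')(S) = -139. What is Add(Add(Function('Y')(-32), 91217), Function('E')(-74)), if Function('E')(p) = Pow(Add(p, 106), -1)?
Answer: Rational(2914497, 32) ≈ 91078.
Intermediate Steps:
Function('E')(p) = Pow(Add(106, p), -1)
Add(Add(Function('Y')(-32), 91217), Function('E')(-74)) = Add(Add(-139, 91217), Pow(Add(106, -74), -1)) = Add(91078, Pow(32, -1)) = Add(91078, Rational(1, 32)) = Rational(2914497, 32)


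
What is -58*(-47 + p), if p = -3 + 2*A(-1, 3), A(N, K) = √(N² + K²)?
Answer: 2900 - 116*√10 ≈ 2533.2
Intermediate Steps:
A(N, K) = √(K² + N²)
p = -3 + 2*√10 (p = -3 + 2*√(3² + (-1)²) = -3 + 2*√(9 + 1) = -3 + 2*√10 ≈ 3.3246)
-58*(-47 + p) = -58*(-47 + (-3 + 2*√10)) = -58*(-50 + 2*√10) = 2900 - 116*√10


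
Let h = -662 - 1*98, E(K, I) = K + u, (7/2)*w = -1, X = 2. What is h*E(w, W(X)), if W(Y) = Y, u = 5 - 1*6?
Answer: 6840/7 ≈ 977.14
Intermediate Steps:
u = -1 (u = 5 - 6 = -1)
w = -2/7 (w = (2/7)*(-1) = -2/7 ≈ -0.28571)
E(K, I) = -1 + K (E(K, I) = K - 1 = -1 + K)
h = -760 (h = -662 - 98 = -760)
h*E(w, W(X)) = -760*(-1 - 2/7) = -760*(-9/7) = 6840/7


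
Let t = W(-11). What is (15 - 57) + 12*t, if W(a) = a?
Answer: -174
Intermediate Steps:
t = -11
(15 - 57) + 12*t = (15 - 57) + 12*(-11) = -42 - 132 = -174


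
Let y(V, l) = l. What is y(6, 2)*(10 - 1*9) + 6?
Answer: 8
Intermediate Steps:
y(6, 2)*(10 - 1*9) + 6 = 2*(10 - 1*9) + 6 = 2*(10 - 9) + 6 = 2*1 + 6 = 2 + 6 = 8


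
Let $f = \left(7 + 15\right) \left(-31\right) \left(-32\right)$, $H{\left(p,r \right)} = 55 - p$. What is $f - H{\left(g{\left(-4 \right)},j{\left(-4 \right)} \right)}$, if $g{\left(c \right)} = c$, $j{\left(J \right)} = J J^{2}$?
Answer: $21765$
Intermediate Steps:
$j{\left(J \right)} = J^{3}$
$f = 21824$ ($f = 22 \left(-31\right) \left(-32\right) = \left(-682\right) \left(-32\right) = 21824$)
$f - H{\left(g{\left(-4 \right)},j{\left(-4 \right)} \right)} = 21824 - \left(55 - -4\right) = 21824 - \left(55 + 4\right) = 21824 - 59 = 21765$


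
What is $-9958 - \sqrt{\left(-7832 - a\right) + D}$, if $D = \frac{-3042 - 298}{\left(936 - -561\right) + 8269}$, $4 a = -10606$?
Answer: $-9958 - \frac{i \sqrt{494121541898}}{9766} \approx -9958.0 - 71.978 i$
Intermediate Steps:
$a = - \frac{5303}{2}$ ($a = \frac{1}{4} \left(-10606\right) = - \frac{5303}{2} \approx -2651.5$)
$D = - \frac{1670}{4883}$ ($D = - \frac{3340}{\left(936 + 561\right) + 8269} = - \frac{3340}{1497 + 8269} = - \frac{3340}{9766} = \left(-3340\right) \frac{1}{9766} = - \frac{1670}{4883} \approx -0.342$)
$-9958 - \sqrt{\left(-7832 - a\right) + D} = -9958 - \sqrt{\left(-7832 - - \frac{5303}{2}\right) - \frac{1670}{4883}} = -9958 - \sqrt{\left(-7832 + \frac{5303}{2}\right) - \frac{1670}{4883}} = -9958 - \sqrt{- \frac{10361}{2} - \frac{1670}{4883}} = -9958 - \sqrt{- \frac{50596103}{9766}} = -9958 - \frac{i \sqrt{494121541898}}{9766}$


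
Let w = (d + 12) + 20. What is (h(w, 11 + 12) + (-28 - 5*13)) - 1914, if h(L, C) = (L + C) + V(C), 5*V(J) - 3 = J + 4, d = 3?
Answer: -1943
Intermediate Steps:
V(J) = 7/5 + J/5 (V(J) = ⅗ + (J + 4)/5 = ⅗ + (4 + J)/5 = ⅗ + (⅘ + J/5) = 7/5 + J/5)
w = 35 (w = (3 + 12) + 20 = 15 + 20 = 35)
h(L, C) = 7/5 + L + 6*C/5 (h(L, C) = (L + C) + (7/5 + C/5) = (C + L) + (7/5 + C/5) = 7/5 + L + 6*C/5)
(h(w, 11 + 12) + (-28 - 5*13)) - 1914 = ((7/5 + 35 + 6*(11 + 12)/5) + (-28 - 5*13)) - 1914 = ((7/5 + 35 + (6/5)*23) + (-28 - 65)) - 1914 = ((7/5 + 35 + 138/5) - 93) - 1914 = (64 - 93) - 1914 = -29 - 1914 = -1943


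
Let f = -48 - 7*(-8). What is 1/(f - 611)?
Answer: -1/603 ≈ -0.0016584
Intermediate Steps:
f = 8 (f = -48 + 56 = 8)
1/(f - 611) = 1/(8 - 611) = 1/(-603) = -1/603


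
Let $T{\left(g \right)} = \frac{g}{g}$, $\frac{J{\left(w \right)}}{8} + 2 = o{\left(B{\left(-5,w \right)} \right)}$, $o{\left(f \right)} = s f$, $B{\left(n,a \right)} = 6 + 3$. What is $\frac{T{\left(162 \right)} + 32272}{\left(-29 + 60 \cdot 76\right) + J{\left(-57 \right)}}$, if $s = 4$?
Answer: $\frac{32273}{4803} \approx 6.7193$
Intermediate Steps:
$B{\left(n,a \right)} = 9$
$o{\left(f \right)} = 4 f$
$J{\left(w \right)} = 272$ ($J{\left(w \right)} = -16 + 8 \cdot 4 \cdot 9 = -16 + 8 \cdot 36 = -16 + 288 = 272$)
$T{\left(g \right)} = 1$
$\frac{T{\left(162 \right)} + 32272}{\left(-29 + 60 \cdot 76\right) + J{\left(-57 \right)}} = \frac{1 + 32272}{\left(-29 + 60 \cdot 76\right) + 272} = \frac{32273}{\left(-29 + 4560\right) + 272} = \frac{32273}{4531 + 272} = \frac{32273}{4803}$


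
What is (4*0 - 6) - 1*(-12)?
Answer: 6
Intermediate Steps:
(4*0 - 6) - 1*(-12) = (0 - 6) + 12 = -6 + 12 = 6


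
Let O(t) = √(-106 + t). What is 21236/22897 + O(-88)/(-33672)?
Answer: 21236/22897 - I*√194/33672 ≈ 0.92746 - 0.00041365*I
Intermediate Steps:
21236/22897 + O(-88)/(-33672) = 21236/22897 + √(-106 - 88)/(-33672) = 21236*(1/22897) + √(-194)*(-1/33672) = 21236/22897 + (I*√194)*(-1/33672) = 21236/22897 - I*√194/33672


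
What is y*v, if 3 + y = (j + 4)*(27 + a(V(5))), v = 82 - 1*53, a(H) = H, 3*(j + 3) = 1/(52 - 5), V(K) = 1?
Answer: 103037/141 ≈ 730.76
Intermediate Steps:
j = -422/141 (j = -3 + 1/(3*(52 - 5)) = -3 + (⅓)/47 = -3 + (⅓)*(1/47) = -3 + 1/141 = -422/141 ≈ -2.9929)
v = 29 (v = 82 - 53 = 29)
y = 3553/141 (y = -3 + (-422/141 + 4)*(27 + 1) = -3 + (142/141)*28 = -3 + 3976/141 = 3553/141 ≈ 25.199)
y*v = (3553/141)*29 = 103037/141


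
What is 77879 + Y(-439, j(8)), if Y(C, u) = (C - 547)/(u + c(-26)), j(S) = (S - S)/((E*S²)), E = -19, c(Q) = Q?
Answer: 1012920/13 ≈ 77917.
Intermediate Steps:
j(S) = 0 (j(S) = (S - S)/((-19*S²)) = 0*(-1/(19*S²)) = 0)
Y(C, u) = (-547 + C)/(-26 + u) (Y(C, u) = (C - 547)/(u - 26) = (-547 + C)/(-26 + u))
77879 + Y(-439, j(8)) = 77879 + (-547 - 439)/(-26 + 0) = 77879 - 986/(-26) = 77879 - 1/26*(-986) = 77879 + 493/13 = 1012920/13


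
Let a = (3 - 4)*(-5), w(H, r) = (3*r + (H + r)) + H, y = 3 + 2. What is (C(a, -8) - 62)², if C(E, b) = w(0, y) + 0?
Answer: 1764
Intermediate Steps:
y = 5
w(H, r) = 2*H + 4*r (w(H, r) = (H + 4*r) + H = 2*H + 4*r)
a = 5 (a = -1*(-5) = 5)
C(E, b) = 20 (C(E, b) = (2*0 + 4*5) + 0 = (0 + 20) + 0 = 20 + 0 = 20)
(C(a, -8) - 62)² = (20 - 62)² = (-42)² = 1764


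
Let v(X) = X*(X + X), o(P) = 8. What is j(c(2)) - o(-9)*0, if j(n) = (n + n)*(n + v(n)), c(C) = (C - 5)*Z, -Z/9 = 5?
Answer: 9877950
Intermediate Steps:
Z = -45 (Z = -9*5 = -45)
v(X) = 2*X² (v(X) = X*(2*X) = 2*X²)
c(C) = 225 - 45*C (c(C) = (C - 5)*(-45) = (-5 + C)*(-45) = 225 - 45*C)
j(n) = 2*n*(n + 2*n²) (j(n) = (n + n)*(n + 2*n²) = (2*n)*(n + 2*n²) = 2*n*(n + 2*n²))
j(c(2)) - o(-9)*0 = (225 - 45*2)²*(2 + 4*(225 - 45*2)) - 8*0 = (225 - 90)²*(2 + 4*(225 - 90)) - 1*0 = 135²*(2 + 4*135) + 0 = 18225*(2 + 540) + 0 = 18225*542 + 0 = 9877950 + 0 = 9877950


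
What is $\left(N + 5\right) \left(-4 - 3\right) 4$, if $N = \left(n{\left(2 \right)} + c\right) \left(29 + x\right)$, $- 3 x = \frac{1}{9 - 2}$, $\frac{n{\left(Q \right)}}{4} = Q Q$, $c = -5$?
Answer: $- \frac{27172}{3} \approx -9057.3$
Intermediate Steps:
$n{\left(Q \right)} = 4 Q^{2}$ ($n{\left(Q \right)} = 4 Q Q = 4 Q^{2}$)
$x = - \frac{1}{21}$ ($x = - \frac{1}{3 \left(9 - 2\right)} = - \frac{1}{3 \cdot 7} = \left(- \frac{1}{3}\right) \frac{1}{7} = - \frac{1}{21} \approx -0.047619$)
$N = \frac{6688}{21}$ ($N = \left(4 \cdot 2^{2} - 5\right) \left(29 - \frac{1}{21}\right) = \left(4 \cdot 4 - 5\right) \frac{608}{21} = \left(16 - 5\right) \frac{608}{21} = 11 \cdot \frac{608}{21} = \frac{6688}{21} \approx 318.48$)
$\left(N + 5\right) \left(-4 - 3\right) 4 = \left(\frac{6688}{21} + 5\right) \left(-4 - 3\right) 4 = \frac{6793 \left(\left(-7\right) 4\right)}{21} = \frac{6793}{21} \left(-28\right) = - \frac{27172}{3}$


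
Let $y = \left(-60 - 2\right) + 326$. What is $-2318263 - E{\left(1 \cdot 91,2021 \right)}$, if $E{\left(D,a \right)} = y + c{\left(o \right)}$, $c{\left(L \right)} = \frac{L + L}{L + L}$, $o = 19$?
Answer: $-2318528$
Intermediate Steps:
$y = 264$ ($y = -62 + 326 = 264$)
$c{\left(L \right)} = 1$ ($c{\left(L \right)} = \frac{2 L}{2 L} = 2 L \frac{1}{2 L} = 1$)
$E{\left(D,a \right)} = 265$ ($E{\left(D,a \right)} = 264 + 1 = 265$)
$-2318263 - E{\left(1 \cdot 91,2021 \right)} = -2318263 - 265 = -2318528$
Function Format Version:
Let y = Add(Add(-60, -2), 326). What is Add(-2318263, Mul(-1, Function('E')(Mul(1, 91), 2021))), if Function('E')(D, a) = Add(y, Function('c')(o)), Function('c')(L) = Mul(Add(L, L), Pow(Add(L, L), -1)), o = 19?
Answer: -2318528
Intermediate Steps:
y = 264 (y = Add(-62, 326) = 264)
Function('c')(L) = 1 (Function('c')(L) = Mul(Mul(2, L), Pow(Mul(2, L), -1)) = Mul(Mul(2, L), Mul(Rational(1, 2), Pow(L, -1))) = 1)
Function('E')(D, a) = 265 (Function('E')(D, a) = Add(264, 1) = 265)
Add(-2318263, Mul(-1, Function('E')(Mul(1, 91), 2021))) = Add(-2318263, Mul(-1, 265)) = Add(-2318263, -265) = -2318528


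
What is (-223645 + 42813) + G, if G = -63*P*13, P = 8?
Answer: -187384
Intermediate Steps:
G = -6552 (G = -63*8*13 = -504*13 = -6552)
(-223645 + 42813) + G = (-223645 + 42813) - 6552 = -180832 - 6552 = -187384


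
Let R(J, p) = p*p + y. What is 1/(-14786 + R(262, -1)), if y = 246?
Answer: -1/14539 ≈ -6.8781e-5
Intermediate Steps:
R(J, p) = 246 + p**2 (R(J, p) = p*p + 246 = p**2 + 246 = 246 + p**2)
1/(-14786 + R(262, -1)) = 1/(-14786 + (246 + (-1)**2)) = 1/(-14786 + (246 + 1)) = 1/(-14786 + 247) = 1/(-14539) = -1/14539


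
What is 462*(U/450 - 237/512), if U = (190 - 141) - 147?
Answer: -6037801/19200 ≈ -314.47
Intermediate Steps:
U = -98 (U = 49 - 147 = -98)
462*(U/450 - 237/512) = 462*(-98/450 - 237/512) = 462*(-98*1/450 - 237*1/512) = 462*(-49/225 - 237/512) = 462*(-78413/115200) = -6037801/19200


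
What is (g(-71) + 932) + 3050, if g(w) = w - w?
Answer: 3982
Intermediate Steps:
g(w) = 0
(g(-71) + 932) + 3050 = (0 + 932) + 3050 = 932 + 3050 = 3982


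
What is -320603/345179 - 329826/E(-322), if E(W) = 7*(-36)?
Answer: 2708767069/2071074 ≈ 1307.9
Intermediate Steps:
E(W) = -252
-320603/345179 - 329826/E(-322) = -320603/345179 - 329826/(-252) = -320603*1/345179 - 329826*(-1/252) = -320603/345179 + 7853/6 = 2708767069/2071074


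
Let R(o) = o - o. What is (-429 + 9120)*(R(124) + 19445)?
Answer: 168996495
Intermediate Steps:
R(o) = 0
(-429 + 9120)*(R(124) + 19445) = (-429 + 9120)*(0 + 19445) = 8691*19445 = 168996495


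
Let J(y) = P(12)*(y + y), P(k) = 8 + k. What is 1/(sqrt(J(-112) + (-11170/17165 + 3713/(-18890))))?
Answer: -I*sqrt(18843938014118158930)/290580124589 ≈ -0.014939*I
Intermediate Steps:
J(y) = 40*y (J(y) = (8 + 12)*(y + y) = 20*(2*y) = 40*y)
1/(sqrt(J(-112) + (-11170/17165 + 3713/(-18890)))) = 1/(sqrt(40*(-112) + (-11170/17165 + 3713/(-18890)))) = 1/(sqrt(-4480 + (-11170*1/17165 + 3713*(-1/18890)))) = 1/(sqrt(-4480 + (-2234/3433 - 3713/18890))) = 1/(sqrt(-4480 - 54946989/64849370)) = 1/(sqrt(-290580124589/64849370)) = 1/(I*sqrt(18843938014118158930)/64849370) = -I*sqrt(18843938014118158930)/290580124589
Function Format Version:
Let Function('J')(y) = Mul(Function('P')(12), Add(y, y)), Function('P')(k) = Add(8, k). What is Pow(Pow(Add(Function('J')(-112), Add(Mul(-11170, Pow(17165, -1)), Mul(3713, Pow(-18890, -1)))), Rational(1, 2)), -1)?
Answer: Mul(Rational(-1, 290580124589), I, Pow(18843938014118158930, Rational(1, 2))) ≈ Mul(-0.014939, I)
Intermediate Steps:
Function('J')(y) = Mul(40, y) (Function('J')(y) = Mul(Add(8, 12), Add(y, y)) = Mul(20, Mul(2, y)) = Mul(40, y))
Pow(Pow(Add(Function('J')(-112), Add(Mul(-11170, Pow(17165, -1)), Mul(3713, Pow(-18890, -1)))), Rational(1, 2)), -1) = Pow(Pow(Add(Mul(40, -112), Add(Mul(-11170, Pow(17165, -1)), Mul(3713, Pow(-18890, -1)))), Rational(1, 2)), -1) = Pow(Pow(Add(-4480, Add(Mul(-11170, Rational(1, 17165)), Mul(3713, Rational(-1, 18890)))), Rational(1, 2)), -1) = Pow(Pow(Add(-4480, Add(Rational(-2234, 3433), Rational(-3713, 18890))), Rational(1, 2)), -1) = Pow(Pow(Add(-4480, Rational(-54946989, 64849370)), Rational(1, 2)), -1) = Pow(Pow(Rational(-290580124589, 64849370), Rational(1, 2)), -1) = Pow(Mul(Rational(1, 64849370), I, Pow(18843938014118158930, Rational(1, 2))), -1) = Mul(Rational(-1, 290580124589), I, Pow(18843938014118158930, Rational(1, 2)))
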